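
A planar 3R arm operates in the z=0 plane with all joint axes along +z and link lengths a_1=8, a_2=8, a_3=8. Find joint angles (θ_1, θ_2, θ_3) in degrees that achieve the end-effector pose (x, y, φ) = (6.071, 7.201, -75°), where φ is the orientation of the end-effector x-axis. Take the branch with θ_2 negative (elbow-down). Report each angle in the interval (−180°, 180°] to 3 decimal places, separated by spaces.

89.994 -29.991 -135.003

wrist centre = target − a_3·(cos φ, sin φ) = (4.0004, 14.9284)
cos θ_2 = (238.8609−8²−8²)/(2·8·8) = 0.8661; θ_2 = -29.9914° (elbow-down)
β = atan2(14.9284,4.0004) = 74.9986°; ψ = atan2(-3.9990,14.9288) = -14.9957°
θ_1 = β − ψ = 89.9943°
θ_3 = φ − θ_1 − θ_2 = -135.0029° (wrapped to (-180°,180°])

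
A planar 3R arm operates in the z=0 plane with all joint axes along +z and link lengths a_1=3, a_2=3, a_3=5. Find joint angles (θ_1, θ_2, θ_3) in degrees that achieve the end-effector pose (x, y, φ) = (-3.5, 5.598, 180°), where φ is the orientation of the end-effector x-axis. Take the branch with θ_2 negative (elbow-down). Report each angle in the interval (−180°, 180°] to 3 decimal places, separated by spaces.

90.003 -30.005 120.003

wrist centre = target − a_3·(cos φ, sin φ) = (1.5000, 5.5980)
cos θ_2 = (33.5876−3²−3²)/(2·3·3) = 0.8660; θ_2 = -30.0054° (elbow-down)
β = atan2(5.5980,1.5000) = 74.9998°; ψ = atan2(-1.5002,5.5979) = -15.0027°
θ_1 = β − ψ = 90.0025°
θ_3 = φ − θ_1 − θ_2 = 120.0029° (wrapped to (-180°,180°])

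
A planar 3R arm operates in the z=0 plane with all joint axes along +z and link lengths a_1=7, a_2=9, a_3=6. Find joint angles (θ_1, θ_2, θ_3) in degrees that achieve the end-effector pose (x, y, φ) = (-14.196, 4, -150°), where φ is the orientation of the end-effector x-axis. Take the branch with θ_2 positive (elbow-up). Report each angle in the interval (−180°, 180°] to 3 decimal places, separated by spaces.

89.999 90.001 30.000

wrist centre = target − a_3·(cos φ, sin φ) = (-8.9998, 7.0000)
cos θ_2 = (129.9973−7²−9²)/(2·7·9) = -0.0000; θ_2 = 90.0012° (elbow-up)
β = atan2(7.0000,-8.9998) = 142.1245°; ψ = atan2(9.0000,6.9998) = 52.1258°
θ_1 = β − ψ = 89.9988°
θ_3 = φ − θ_1 − θ_2 = 30.0000° (wrapped to (-180°,180°])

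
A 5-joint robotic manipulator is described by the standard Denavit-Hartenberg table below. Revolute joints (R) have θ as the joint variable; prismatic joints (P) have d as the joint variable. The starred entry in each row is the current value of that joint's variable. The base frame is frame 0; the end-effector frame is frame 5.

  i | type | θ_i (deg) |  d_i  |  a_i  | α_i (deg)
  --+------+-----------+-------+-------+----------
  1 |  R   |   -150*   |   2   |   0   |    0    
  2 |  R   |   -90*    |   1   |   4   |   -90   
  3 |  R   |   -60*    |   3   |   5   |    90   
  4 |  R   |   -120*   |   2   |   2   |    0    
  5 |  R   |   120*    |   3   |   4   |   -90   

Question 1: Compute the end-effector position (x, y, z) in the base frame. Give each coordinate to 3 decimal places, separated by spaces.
after link 1: o_1 = (0.0000, 0.0000, 2.0000)
after link 2: o_2 = (-2.0000, 3.4641, 3.0000)
after link 3: o_3 = (-5.8481, 4.1292, 7.3301)
after link 4: o_4 = (-3.2321, 3.0622, 7.4641)
after link 5: o_5 = (-2.9330, 2.5442, 12.4282)

-2.933 2.544 12.428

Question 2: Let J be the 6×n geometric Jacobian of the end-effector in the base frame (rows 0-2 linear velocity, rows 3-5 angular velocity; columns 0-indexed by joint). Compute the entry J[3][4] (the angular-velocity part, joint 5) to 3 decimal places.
axis z_4 = (0.4330,-0.7500,0.5000); lever o_n−o_4 = (0.2990,-0.5179,4.9641)
cross product → J_v[:, 4] = (-3.4641,-2.0000,0.0000)
J_ω[:, 4] = z_4
entry J[3][4] = 0.4330

0.433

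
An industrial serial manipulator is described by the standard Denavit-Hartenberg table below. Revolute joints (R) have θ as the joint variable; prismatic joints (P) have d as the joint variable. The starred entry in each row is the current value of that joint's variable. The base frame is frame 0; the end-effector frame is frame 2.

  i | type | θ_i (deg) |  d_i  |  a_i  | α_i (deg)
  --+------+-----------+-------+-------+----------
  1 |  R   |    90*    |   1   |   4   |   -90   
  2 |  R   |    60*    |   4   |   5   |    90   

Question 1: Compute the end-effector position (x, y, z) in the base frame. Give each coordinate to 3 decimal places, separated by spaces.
-4.000 6.500 -3.330

after link 1: o_1 = (0.0000, 4.0000, 1.0000)
after link 2: o_2 = (-4.0000, 6.5000, -3.3301)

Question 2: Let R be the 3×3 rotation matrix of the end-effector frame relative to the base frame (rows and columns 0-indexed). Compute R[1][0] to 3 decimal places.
End-effector x-axis (col 0 of R) = (-0.0000,0.5000,-0.8660)
R[1][0] = 0.5000

0.500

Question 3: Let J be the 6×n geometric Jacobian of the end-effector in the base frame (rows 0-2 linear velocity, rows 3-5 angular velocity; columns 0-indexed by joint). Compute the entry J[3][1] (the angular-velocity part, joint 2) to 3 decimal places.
-1.000

axis z_1 = (-1.0000,0.0000,0.0000); lever o_n−o_1 = (-4.0000,2.5000,-4.3301)
cross product → J_v[:, 1] = (-0.0000,-4.3301,-2.5000)
J_ω[:, 1] = z_1
entry J[3][1] = -1.0000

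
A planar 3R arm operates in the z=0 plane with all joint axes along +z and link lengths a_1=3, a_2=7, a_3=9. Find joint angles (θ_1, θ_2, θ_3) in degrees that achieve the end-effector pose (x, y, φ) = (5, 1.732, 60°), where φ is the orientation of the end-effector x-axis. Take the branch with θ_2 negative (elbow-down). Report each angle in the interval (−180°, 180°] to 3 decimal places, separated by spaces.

wrist centre = target − a_3·(cos φ, sin φ) = (0.5000, -6.0622)
cos θ_2 = (37.0006−3²−7²)/(2·3·7) = -0.5000; θ_2 = -119.9990° (elbow-down)
β = atan2(-6.0622,0.5000) = -85.2850°; ψ = atan2(-6.0622,-0.4999) = -94.7140°
θ_1 = β − ψ = 9.4290°
θ_3 = φ − θ_1 − θ_2 = 170.5701° (wrapped to (-180°,180°])

9.429 -119.999 170.570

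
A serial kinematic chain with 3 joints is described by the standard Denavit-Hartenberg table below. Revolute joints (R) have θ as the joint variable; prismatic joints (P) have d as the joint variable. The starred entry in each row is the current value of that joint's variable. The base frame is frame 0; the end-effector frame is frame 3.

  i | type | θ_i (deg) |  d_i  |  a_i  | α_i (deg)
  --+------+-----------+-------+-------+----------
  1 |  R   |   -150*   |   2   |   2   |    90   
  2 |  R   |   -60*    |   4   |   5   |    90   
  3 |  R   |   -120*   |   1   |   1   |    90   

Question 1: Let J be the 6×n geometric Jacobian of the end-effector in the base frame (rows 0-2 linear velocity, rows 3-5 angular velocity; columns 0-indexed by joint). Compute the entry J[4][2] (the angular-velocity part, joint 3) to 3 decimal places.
axis z_2 = (0.7500,0.4330,-0.5000); lever o_n−o_2 = (1.3995,-0.1920,-0.0670)
cross product → J_v[:, 2] = (-0.1250,-0.6495,-0.7500)
J_ω[:, 2] = z_2
entry J[4][2] = 0.4330

0.433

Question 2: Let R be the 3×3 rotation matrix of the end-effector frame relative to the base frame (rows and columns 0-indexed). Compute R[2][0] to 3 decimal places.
End-effector x-axis (col 0 of R) = (0.6495,-0.6250,0.4330)
R[2][0] = 0.4330

0.433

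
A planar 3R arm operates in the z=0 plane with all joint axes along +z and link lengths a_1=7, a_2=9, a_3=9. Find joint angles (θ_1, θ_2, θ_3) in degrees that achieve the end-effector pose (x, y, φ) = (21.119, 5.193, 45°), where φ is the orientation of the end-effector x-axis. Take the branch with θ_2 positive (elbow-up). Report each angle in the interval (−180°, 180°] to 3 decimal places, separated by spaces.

wrist centre = target − a_3·(cos φ, sin φ) = (14.7550, -1.1710)
cos θ_2 = (219.0823−7²−9²)/(2·7·9) = 0.7070; θ_2 = 45.0084° (elbow-up)
β = atan2(-1.1710,14.7550) = -4.5375°; ψ = atan2(6.3649,13.3630) = 25.4688°
θ_1 = β − ψ = -30.0063°
θ_3 = φ − θ_1 − θ_2 = 29.9978° (wrapped to (-180°,180°])

-30.006 45.008 29.998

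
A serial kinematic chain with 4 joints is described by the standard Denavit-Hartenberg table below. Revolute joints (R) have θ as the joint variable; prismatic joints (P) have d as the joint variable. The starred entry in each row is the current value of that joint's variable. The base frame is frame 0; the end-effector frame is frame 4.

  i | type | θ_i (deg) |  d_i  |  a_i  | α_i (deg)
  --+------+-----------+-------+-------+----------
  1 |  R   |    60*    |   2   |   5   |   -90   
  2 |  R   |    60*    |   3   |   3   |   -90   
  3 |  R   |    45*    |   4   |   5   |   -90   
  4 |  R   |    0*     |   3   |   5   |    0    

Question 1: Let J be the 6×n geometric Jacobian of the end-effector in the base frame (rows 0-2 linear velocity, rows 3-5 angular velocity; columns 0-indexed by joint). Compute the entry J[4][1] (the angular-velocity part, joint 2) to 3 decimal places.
0.500

axis z_1 = (-0.8660,0.5000,0.0000); lever o_n−o_1 = (5.6182,-2.6539,-8.8847)
cross product → J_v[:, 1] = (-4.4423,-7.6944,-0.5108)
J_ω[:, 1] = z_1
entry J[4][1] = 0.5000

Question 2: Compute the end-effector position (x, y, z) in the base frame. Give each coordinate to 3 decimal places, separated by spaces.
after link 1: o_1 = (2.5000, 4.3301, 2.0000)
after link 2: o_2 = (0.6519, 7.1292, -0.5981)
after link 3: o_3 = (2.8656, 3.8923, -5.6599)
after link 4: o_4 = (8.1182, 1.6763, -6.8847)

8.118 1.676 -6.885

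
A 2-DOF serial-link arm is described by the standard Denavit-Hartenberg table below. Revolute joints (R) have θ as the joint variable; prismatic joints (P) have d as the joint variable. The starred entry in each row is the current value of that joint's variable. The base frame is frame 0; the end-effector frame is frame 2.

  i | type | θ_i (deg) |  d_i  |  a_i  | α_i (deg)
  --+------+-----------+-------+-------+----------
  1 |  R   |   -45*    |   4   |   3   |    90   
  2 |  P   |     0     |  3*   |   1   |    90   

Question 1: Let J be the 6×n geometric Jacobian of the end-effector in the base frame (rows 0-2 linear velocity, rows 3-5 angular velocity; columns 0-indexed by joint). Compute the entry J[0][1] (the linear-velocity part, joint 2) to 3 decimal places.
prismatic axis z_1 = (-0.7071,-0.7071,0.0000)
J_v[:, 1] = z_1; J_ω[:, 1] = (0,0,0)
entry J[0][1] = -0.7071

-0.707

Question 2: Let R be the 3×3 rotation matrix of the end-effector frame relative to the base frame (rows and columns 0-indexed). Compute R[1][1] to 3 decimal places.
-0.707

End-effector y-axis (col 1 of R) = (-0.7071,-0.7071,0.0000)
R[1][1] = -0.7071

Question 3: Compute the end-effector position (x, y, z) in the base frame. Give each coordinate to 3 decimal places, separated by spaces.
after link 1: o_1 = (2.1213, -2.1213, 4.0000)
after link 2: o_2 = (0.7071, -4.9497, 4.0000)

0.707 -4.950 4.000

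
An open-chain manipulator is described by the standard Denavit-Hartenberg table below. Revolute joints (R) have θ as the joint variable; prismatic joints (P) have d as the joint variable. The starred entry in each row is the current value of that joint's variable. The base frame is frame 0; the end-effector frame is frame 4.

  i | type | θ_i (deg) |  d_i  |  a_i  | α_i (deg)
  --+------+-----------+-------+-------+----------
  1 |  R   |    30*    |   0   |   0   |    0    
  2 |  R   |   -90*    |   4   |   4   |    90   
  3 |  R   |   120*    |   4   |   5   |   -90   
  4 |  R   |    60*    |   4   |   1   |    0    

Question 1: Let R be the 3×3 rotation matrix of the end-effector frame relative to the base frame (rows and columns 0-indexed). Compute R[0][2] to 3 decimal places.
-0.433

End-effector z-axis (col 2 of R) = (-0.4330,0.7500,-0.5000)
R[0][2] = -0.4330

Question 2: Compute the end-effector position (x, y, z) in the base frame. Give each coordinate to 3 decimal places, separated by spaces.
-3.821 0.350 6.763

after link 1: o_1 = (0.0000, 0.0000, 0.0000)
after link 2: o_2 = (2.0000, -3.4641, 4.0000)
after link 3: o_3 = (-2.7141, -3.2990, 8.3301)
after link 4: o_4 = (-3.8212, 0.3505, 6.7631)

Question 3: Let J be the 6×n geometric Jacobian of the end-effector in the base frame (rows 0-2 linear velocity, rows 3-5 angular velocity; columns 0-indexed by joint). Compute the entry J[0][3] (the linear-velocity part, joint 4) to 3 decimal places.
axis z_3 = (-0.4330,0.7500,-0.5000); lever o_n−o_3 = (-1.1071,3.6495,-1.5670)
cross product → J_v[:, 3] = (0.6495,-0.1250,-0.7500)
J_ω[:, 3] = z_3
entry J[0][3] = 0.6495

0.650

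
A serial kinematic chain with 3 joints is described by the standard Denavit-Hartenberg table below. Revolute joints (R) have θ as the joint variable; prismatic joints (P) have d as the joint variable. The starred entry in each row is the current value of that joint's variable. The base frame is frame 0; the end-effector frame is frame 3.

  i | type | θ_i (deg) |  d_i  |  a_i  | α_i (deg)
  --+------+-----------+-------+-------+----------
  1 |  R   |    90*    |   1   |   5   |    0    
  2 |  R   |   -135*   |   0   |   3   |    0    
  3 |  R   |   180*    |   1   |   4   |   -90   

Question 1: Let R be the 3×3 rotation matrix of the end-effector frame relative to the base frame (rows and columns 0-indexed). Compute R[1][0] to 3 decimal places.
End-effector x-axis (col 0 of R) = (-0.7071,0.7071,0.0000)
R[1][0] = 0.7071

0.707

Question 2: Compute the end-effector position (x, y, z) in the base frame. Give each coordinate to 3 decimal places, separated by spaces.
after link 1: o_1 = (0.0000, 5.0000, 1.0000)
after link 2: o_2 = (2.1213, 2.8787, 1.0000)
after link 3: o_3 = (-0.7071, 5.7071, 2.0000)

-0.707 5.707 2.000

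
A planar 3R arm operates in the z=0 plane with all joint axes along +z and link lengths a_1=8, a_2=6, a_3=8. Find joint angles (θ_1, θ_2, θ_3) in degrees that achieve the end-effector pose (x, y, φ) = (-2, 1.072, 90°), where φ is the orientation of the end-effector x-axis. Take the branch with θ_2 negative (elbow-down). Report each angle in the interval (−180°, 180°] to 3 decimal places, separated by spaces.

-60.000 -120.002 -89.998

wrist centre = target − a_3·(cos φ, sin φ) = (-2.0000, -6.9280)
cos θ_2 = (51.9972−8²−6²)/(2·8·6) = -0.5000; θ_2 = -120.0019° (elbow-down)
β = atan2(-6.9280,-2.0000) = -106.1026°; ψ = atan2(-5.1961,4.9998) = -46.1026°
θ_1 = β − ψ = -60.0000°
θ_3 = φ − θ_1 − θ_2 = -89.9981° (wrapped to (-180°,180°])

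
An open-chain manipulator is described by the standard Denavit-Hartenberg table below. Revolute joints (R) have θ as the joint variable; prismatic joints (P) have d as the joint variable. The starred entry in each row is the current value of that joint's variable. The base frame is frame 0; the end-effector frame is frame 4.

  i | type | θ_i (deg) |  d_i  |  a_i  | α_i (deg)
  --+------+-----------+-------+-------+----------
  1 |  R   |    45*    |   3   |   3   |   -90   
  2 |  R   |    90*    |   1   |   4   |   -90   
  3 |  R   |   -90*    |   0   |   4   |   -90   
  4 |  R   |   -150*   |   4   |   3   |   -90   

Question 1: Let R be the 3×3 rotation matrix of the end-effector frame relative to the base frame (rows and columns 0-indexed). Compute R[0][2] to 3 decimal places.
-0.966

End-effector z-axis (col 2 of R) = (-0.9659,-0.2588,-0.0000)
R[0][2] = -0.9659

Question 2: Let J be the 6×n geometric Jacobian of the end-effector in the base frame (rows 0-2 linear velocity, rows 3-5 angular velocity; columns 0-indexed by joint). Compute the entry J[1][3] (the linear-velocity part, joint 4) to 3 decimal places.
axis z_3 = (0.0000,0.0000,-1.0000); lever o_n−o_3 = (0.7765,-2.8978,-4.0000)
cross product → J_v[:, 3] = (-2.8978,-0.7765,-0.0000)
J_ω[:, 3] = z_3
entry J[1][3] = -0.7765

-0.776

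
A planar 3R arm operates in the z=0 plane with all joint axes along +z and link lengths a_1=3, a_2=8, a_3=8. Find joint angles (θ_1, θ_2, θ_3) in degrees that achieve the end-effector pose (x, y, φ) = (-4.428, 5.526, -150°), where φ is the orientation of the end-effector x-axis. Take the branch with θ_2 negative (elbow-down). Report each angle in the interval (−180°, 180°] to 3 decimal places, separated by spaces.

wrist centre = target − a_3·(cos φ, sin φ) = (2.5002, 9.5260)
cos θ_2 = (96.9957−3²−8²)/(2·3·8) = 0.4999; θ_2 = -60.0059° (elbow-down)
β = atan2(9.5260,2.5002) = 75.2938°; ψ = atan2(-6.9286,6.9993) = -44.7093°
θ_1 = β − ψ = 120.0031°
θ_3 = φ − θ_1 − θ_2 = 150.0028° (wrapped to (-180°,180°])

120.003 -60.006 150.003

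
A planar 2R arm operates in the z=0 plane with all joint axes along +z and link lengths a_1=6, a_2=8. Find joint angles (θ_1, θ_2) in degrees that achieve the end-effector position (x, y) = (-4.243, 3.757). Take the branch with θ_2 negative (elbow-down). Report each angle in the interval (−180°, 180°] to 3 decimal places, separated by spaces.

cos θ_2 = (32.1181−6²−8²)/(2·6·8) = -0.7071; θ_2 = -134.9997° (elbow-down)
β = atan2(3.7570,-4.2430) = 138.4764°; ψ = atan2(-5.6569,0.3432) = -86.5284°
θ_1 = β − ψ = 225.0049°

-134.995 -135.000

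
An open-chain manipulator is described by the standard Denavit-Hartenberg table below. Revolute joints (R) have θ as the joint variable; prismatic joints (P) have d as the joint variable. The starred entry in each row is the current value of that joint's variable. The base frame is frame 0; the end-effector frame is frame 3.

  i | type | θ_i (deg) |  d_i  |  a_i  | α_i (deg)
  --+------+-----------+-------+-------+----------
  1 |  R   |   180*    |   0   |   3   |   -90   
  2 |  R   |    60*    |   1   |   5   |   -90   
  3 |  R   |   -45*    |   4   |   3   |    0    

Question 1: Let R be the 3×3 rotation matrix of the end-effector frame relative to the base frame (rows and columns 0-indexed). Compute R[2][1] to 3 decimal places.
End-effector y-axis (col 1 of R) = (-0.3536,0.7071,-0.6124)
R[2][1] = -0.6124

-0.612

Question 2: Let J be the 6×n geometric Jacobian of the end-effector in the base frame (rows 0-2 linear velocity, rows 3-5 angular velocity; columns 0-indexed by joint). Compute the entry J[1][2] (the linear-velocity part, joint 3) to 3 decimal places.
2.121

axis z_2 = (0.8660,-0.0000,-0.5000); lever o_n−o_2 = (2.4034,-2.1213,-3.8371)
cross product → J_v[:, 2] = (-1.0607,2.1213,-1.8371)
J_ω[:, 2] = z_2
entry J[1][2] = 2.1213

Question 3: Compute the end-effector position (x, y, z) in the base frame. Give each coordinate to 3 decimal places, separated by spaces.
-3.097 -3.121 -8.167

after link 1: o_1 = (-3.0000, 0.0000, 0.0000)
after link 2: o_2 = (-5.5000, -1.0000, -4.3301)
after link 3: o_3 = (-3.0966, -3.1213, -8.1672)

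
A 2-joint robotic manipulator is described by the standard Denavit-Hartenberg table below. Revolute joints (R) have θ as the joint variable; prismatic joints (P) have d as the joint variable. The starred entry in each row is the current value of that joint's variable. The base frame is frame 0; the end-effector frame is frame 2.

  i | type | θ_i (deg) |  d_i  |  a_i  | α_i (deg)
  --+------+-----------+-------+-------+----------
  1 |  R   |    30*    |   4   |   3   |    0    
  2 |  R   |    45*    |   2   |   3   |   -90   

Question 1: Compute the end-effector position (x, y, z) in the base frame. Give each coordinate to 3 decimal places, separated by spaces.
after link 1: o_1 = (2.5981, 1.5000, 4.0000)
after link 2: o_2 = (3.3745, 4.3978, 6.0000)

3.375 4.398 6.000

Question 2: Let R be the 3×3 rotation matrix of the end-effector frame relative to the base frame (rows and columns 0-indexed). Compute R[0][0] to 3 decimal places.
End-effector x-axis (col 0 of R) = (0.2588,0.9659,0.0000)
R[0][0] = 0.2588

0.259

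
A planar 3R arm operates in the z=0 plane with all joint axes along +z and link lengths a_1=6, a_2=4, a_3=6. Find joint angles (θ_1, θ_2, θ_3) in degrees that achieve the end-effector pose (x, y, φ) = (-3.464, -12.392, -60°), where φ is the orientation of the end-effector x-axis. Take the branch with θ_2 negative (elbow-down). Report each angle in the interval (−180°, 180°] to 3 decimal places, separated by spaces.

-119.995 -30.014 90.009

wrist centre = target − a_3·(cos φ, sin φ) = (-6.4640, -7.1958)
cos θ_2 = (93.5635−6²−4²)/(2·6·4) = 0.8659; θ_2 = -30.0136° (elbow-down)
β = atan2(-7.1958,-6.4640) = -131.9332°; ψ = atan2(-2.0008,9.4636) = -11.9378°
θ_1 = β − ψ = -119.9954°
θ_3 = φ − θ_1 − θ_2 = 90.0090° (wrapped to (-180°,180°])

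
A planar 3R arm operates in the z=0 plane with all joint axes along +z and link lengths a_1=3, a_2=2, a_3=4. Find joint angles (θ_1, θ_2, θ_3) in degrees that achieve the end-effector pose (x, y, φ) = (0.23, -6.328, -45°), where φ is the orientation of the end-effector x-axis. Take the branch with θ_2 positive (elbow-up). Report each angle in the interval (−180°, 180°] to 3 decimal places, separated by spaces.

-150.009 60.006 45.003

wrist centre = target − a_3·(cos φ, sin φ) = (-2.5984, -3.4996)
cos θ_2 = (18.9988−3²−2²)/(2·3·2) = 0.4999; θ_2 = 60.0064° (elbow-up)
β = atan2(-3.4996,-2.5984) = -126.5938°; ψ = atan2(1.7322,3.9998) = 23.4156°
θ_1 = β − ψ = -150.0094°
θ_3 = φ − θ_1 − θ_2 = 45.0030° (wrapped to (-180°,180°])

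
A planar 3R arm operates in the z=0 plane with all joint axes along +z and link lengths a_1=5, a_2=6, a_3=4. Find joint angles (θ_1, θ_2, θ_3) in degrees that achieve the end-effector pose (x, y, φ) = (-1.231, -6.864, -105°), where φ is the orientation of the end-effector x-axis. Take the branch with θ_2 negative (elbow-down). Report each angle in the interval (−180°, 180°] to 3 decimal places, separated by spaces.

wrist centre = target − a_3·(cos φ, sin φ) = (-0.1957, -3.0003)
cos θ_2 = (9.0401−5²−6²)/(2·5·6) = -0.8660; θ_2 = -149.9969° (elbow-down)
β = atan2(-3.0003,-0.1957) = -93.7324°; ψ = atan2(-3.0003,-0.1960) = -93.7375°
θ_1 = β − ψ = 0.0051°
θ_3 = φ − θ_1 − θ_2 = 44.9918° (wrapped to (-180°,180°])

0.005 -149.997 44.992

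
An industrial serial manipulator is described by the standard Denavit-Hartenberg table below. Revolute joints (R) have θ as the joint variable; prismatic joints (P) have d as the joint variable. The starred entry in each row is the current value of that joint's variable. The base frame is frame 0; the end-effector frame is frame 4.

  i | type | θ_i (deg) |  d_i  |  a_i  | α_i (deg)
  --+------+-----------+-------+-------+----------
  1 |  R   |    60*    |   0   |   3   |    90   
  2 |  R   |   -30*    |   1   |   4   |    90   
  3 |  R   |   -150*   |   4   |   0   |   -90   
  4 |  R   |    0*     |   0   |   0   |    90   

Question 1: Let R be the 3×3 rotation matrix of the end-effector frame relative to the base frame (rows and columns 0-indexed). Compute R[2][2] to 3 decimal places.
End-effector z-axis (col 2 of R) = (-0.2500,-0.4330,-0.8660)
R[2][2] = -0.8660

-0.866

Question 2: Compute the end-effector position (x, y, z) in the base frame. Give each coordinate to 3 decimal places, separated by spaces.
3.098 3.366 -5.464

after link 1: o_1 = (1.5000, 2.5981, 0.0000)
after link 2: o_2 = (4.0981, 5.0981, -2.0000)
after link 3: o_3 = (3.0981, 3.3660, -5.4641)
after link 4: o_4 = (3.0981, 3.3660, -5.4641)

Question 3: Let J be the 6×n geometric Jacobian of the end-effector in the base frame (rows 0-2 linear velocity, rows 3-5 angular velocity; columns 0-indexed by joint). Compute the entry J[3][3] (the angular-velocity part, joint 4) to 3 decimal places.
axis z_3 = (-0.5335,0.8080,-0.2500); lever o_n−o_3 = (0.0000,0.0000,0.0000)
cross product → J_v[:, 3] = (0.0000,0.0000,-0.0000)
J_ω[:, 3] = z_3
entry J[3][3] = -0.5335

-0.533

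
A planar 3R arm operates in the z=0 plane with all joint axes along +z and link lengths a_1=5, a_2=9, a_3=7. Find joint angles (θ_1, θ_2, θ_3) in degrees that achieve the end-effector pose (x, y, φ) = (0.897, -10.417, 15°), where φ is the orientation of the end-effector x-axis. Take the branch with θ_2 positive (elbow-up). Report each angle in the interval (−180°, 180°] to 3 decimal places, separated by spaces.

-135.005 30.010 119.995

wrist centre = target − a_3·(cos φ, sin φ) = (-5.8645, -12.2287)
cos θ_2 = (183.9341−5²−9²)/(2·5·9) = 0.8659; θ_2 = 30.0105° (elbow-up)
β = atan2(-12.2287,-5.8645) = -115.6208°; ψ = atan2(4.5014,12.7934) = 19.3847°
θ_1 = β − ψ = -135.0055°
θ_3 = φ − θ_1 − θ_2 = 119.9950° (wrapped to (-180°,180°])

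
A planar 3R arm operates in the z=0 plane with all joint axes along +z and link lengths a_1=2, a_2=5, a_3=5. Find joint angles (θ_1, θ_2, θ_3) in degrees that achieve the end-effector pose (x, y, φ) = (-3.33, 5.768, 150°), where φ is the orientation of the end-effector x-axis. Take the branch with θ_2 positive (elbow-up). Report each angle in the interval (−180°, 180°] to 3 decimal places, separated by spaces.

-59.997 149.997 60.000

wrist centre = target − a_3·(cos φ, sin φ) = (1.0001, 3.2680)
cos θ_2 = (11.6801−2²−5²)/(2·2·5) = -0.8660; θ_2 = 149.9966° (elbow-up)
β = atan2(3.2680,1.0001) = 72.9840°; ψ = atan2(2.5003,-2.3300) = 132.9811°
θ_1 = β − ψ = -59.9971°
θ_3 = φ − θ_1 − θ_2 = 60.0004° (wrapped to (-180°,180°])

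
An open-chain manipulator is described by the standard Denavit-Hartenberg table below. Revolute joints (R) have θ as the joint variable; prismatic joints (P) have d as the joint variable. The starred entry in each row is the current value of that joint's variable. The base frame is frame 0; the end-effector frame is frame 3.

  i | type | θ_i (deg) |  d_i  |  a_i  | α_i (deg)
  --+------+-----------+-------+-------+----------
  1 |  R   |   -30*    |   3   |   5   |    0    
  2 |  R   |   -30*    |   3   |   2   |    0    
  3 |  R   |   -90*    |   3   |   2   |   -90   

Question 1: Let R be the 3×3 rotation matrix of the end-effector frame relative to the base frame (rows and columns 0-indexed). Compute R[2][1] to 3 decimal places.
-1.000

End-effector y-axis (col 1 of R) = (0.0000,-0.0000,-1.0000)
R[2][1] = -1.0000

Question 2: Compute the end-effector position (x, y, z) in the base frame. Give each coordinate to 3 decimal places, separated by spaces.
3.598 -5.232 9.000

after link 1: o_1 = (4.3301, -2.5000, 3.0000)
after link 2: o_2 = (5.3301, -4.2321, 6.0000)
after link 3: o_3 = (3.5981, -5.2321, 9.0000)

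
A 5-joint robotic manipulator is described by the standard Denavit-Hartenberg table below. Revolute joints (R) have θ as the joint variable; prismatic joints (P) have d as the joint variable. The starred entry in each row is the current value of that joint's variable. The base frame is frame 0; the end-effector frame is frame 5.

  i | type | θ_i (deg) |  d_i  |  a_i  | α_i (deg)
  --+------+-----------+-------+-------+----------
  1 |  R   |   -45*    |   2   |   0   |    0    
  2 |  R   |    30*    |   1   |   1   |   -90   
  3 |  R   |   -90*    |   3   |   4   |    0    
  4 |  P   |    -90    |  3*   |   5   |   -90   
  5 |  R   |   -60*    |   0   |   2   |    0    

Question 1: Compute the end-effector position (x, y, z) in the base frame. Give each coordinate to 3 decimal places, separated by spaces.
after link 1: o_1 = (0.0000, 0.0000, 2.0000)
after link 2: o_2 = (0.9659, -0.2588, 3.0000)
after link 3: o_3 = (1.7424, 2.6390, 7.0000)
after link 4: o_4 = (-2.3108, 6.8308, 7.0000)
after link 5: o_5 = (-2.8284, 8.7627, 7.0000)

-2.828 8.763 7.000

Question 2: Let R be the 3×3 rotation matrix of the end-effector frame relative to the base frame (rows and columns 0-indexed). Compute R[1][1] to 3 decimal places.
-0.259

End-effector y-axis (col 1 of R) = (-0.9659,-0.2588,0.0000)
R[1][1] = -0.2588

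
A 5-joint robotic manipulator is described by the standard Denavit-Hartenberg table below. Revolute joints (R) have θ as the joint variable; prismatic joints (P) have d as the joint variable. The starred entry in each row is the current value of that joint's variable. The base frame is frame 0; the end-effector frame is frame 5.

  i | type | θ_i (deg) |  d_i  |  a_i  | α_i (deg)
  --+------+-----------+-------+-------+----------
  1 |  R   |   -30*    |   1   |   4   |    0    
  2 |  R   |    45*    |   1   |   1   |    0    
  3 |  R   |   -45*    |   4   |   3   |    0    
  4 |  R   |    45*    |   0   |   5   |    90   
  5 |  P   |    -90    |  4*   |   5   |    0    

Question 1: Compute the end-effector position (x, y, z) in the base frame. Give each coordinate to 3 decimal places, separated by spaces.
12.893 -5.811 1.000

after link 1: o_1 = (3.4641, -2.0000, 1.0000)
after link 2: o_2 = (4.4300, -1.7412, 2.0000)
after link 3: o_3 = (7.0281, -3.2412, 6.0000)
after link 4: o_4 = (11.8577, -1.9471, 6.0000)
after link 5: o_5 = (12.8930, -5.8108, 1.0000)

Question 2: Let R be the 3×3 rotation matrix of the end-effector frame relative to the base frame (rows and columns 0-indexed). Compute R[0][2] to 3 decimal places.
0.259

End-effector z-axis (col 2 of R) = (0.2588,-0.9659,0.0000)
R[0][2] = 0.2588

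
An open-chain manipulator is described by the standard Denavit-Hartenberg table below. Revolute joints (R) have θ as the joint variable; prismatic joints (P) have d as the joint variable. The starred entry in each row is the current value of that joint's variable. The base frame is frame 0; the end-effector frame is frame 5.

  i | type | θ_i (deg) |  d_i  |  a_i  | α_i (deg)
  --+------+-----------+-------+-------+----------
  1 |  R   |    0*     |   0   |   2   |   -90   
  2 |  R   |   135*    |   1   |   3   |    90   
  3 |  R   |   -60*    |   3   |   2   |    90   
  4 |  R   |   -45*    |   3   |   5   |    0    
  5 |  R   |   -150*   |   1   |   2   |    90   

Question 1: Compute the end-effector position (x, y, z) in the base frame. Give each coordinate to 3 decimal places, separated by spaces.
after link 1: o_1 = (2.0000, 0.0000, 0.0000)
after link 2: o_2 = (-0.1213, 1.0000, -2.1213)
after link 3: o_3 = (1.2929, -0.7321, -4.9497)
after link 4: o_4 = (-0.6200, -5.2939, -1.8626)
after link 5: o_5 = (1.0414, -4.1209, -0.9333)

1.041 -4.121 -0.933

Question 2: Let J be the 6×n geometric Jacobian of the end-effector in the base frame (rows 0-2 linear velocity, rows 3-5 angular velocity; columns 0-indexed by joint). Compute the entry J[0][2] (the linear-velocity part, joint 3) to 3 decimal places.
axis z_2 = (0.7071,0.0000,-0.7071); lever o_n−o_2 = (1.1627,-5.1209,1.1880)
cross product → J_v[:, 2] = (-3.6210,-1.6623,-3.6210)
J_ω[:, 2] = z_2
entry J[0][2] = -3.6210

-3.621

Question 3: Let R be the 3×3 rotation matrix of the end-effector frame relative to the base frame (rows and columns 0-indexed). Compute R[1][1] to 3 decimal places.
End-effector y-axis (col 1 of R) = (0.6124,-0.5000,0.6124)
R[1][1] = -0.5000

-0.500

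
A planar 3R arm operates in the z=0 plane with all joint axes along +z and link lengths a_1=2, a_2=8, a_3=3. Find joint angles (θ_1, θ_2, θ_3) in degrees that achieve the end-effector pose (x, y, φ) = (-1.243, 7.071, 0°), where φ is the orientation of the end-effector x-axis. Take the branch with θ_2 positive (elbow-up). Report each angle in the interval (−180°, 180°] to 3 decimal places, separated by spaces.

wrist centre = target − a_3·(cos φ, sin φ) = (-4.2430, 7.0710)
cos θ_2 = (68.0021−2²−8²)/(2·2·8) = 0.0001; θ_2 = 89.9963° (elbow-up)
β = atan2(7.0710,-4.2430) = 120.9661°; ψ = atan2(8.0000,2.0005) = 75.9602°
θ_1 = β − ψ = 45.0059°
θ_3 = φ − θ_1 − θ_2 = -135.0022° (wrapped to (-180°,180°])

45.006 89.996 -135.002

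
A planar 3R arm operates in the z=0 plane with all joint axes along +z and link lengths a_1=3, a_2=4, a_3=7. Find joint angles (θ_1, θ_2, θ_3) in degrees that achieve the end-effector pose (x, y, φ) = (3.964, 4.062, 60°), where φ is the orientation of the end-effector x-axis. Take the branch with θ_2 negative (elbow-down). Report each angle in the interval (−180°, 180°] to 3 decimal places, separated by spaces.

wrist centre = target − a_3·(cos φ, sin φ) = (0.4640, -2.0002)
cos θ_2 = (4.2160−3²−4²)/(2·3·4) = -0.8660; θ_2 = -149.9971° (elbow-down)
β = atan2(-2.0002,0.4640) = -76.9396°; ψ = atan2(-2.0002,-0.4640) = -103.0604°
θ_1 = β − ψ = 26.1208°
θ_3 = φ − θ_1 − θ_2 = -176.1238° (wrapped to (-180°,180°])

26.121 -149.997 -176.124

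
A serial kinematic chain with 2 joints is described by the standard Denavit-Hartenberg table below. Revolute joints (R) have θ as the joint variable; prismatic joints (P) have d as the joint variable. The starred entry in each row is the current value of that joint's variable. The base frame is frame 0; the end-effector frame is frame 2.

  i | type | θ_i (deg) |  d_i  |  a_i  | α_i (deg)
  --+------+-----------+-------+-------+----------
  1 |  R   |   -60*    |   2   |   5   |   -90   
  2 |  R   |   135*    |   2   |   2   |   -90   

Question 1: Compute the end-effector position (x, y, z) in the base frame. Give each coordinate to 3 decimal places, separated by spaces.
after link 1: o_1 = (2.5000, -4.3301, 2.0000)
after link 2: o_2 = (3.5249, -2.1054, 0.5858)

3.525 -2.105 0.586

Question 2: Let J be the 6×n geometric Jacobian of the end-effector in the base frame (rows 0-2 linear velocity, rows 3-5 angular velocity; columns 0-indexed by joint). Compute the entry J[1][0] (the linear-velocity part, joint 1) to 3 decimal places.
3.525

axis z_0 = ẑ; lever o_n−o_0 = (3.5249,-2.1054,0.5858)
cross product → J_v[:, 0] = (2.1054,3.5249,-0.0000)
J_ω[:, 0] = z_0
entry J[1][0] = 3.5249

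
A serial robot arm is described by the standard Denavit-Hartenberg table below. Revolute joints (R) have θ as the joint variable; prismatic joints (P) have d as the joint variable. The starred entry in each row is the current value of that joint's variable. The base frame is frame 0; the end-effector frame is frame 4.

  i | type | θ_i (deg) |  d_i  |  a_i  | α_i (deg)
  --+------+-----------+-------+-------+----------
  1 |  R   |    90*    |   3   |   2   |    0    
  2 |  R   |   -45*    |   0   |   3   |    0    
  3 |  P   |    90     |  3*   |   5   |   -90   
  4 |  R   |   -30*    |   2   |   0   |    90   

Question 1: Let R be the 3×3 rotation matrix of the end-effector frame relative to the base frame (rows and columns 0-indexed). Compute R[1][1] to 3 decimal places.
End-effector y-axis (col 1 of R) = (-0.7071,-0.7071,0.0000)
R[1][1] = -0.7071

-0.707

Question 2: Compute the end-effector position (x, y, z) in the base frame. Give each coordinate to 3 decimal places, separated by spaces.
-2.828 6.243 6.000

after link 1: o_1 = (0.0000, 2.0000, 3.0000)
after link 2: o_2 = (2.1213, 4.1213, 3.0000)
after link 3: o_3 = (-1.4142, 7.6569, 6.0000)
after link 4: o_4 = (-2.8284, 6.2426, 6.0000)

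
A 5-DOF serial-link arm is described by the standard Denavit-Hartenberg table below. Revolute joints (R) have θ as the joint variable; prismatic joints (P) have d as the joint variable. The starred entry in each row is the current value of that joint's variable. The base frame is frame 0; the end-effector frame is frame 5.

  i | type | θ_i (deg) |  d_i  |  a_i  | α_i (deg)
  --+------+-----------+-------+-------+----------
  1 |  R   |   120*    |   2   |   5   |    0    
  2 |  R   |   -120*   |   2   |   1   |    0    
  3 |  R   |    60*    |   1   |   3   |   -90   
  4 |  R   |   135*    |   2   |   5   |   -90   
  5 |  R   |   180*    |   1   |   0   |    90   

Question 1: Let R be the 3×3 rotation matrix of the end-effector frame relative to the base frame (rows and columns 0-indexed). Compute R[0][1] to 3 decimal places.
End-effector y-axis (col 1 of R) = (-0.3536,-0.6124,0.7071)
R[0][1] = -0.3536

-0.354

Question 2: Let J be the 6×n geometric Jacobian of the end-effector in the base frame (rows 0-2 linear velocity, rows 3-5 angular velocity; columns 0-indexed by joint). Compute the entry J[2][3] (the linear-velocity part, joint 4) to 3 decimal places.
4.243

axis z_3 = (-0.8660,0.5000,0.0000); lever o_n−o_3 = (-3.8534,-2.6742,-2.8284)
cross product → J_v[:, 3] = (-1.4142,-2.4495,4.2426)
J_ω[:, 3] = z_3
entry J[2][3] = 4.2426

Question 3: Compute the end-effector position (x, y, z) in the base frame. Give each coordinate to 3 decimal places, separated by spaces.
after link 1: o_1 = (-2.5000, 4.3301, 2.0000)
after link 2: o_2 = (-1.5000, 4.3301, 4.0000)
after link 3: o_3 = (0.0000, 6.9282, 5.0000)
after link 4: o_4 = (-3.4998, 4.8663, 1.4645)
after link 5: o_5 = (-3.8534, 4.2540, 2.1716)

-3.853 4.254 2.172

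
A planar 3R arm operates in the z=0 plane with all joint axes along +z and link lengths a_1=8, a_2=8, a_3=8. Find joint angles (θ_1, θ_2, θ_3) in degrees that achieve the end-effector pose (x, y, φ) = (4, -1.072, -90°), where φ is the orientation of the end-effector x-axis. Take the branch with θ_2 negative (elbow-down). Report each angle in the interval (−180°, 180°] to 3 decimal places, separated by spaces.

120.000 -120.001 -89.999

wrist centre = target − a_3·(cos φ, sin φ) = (4.0000, 6.9280)
cos θ_2 = (63.9972−8²−8²)/(2·8·8) = -0.5000; θ_2 = -120.0015° (elbow-down)
β = atan2(6.9280,4.0000) = 59.9993°; ψ = atan2(-6.9281,3.9998) = -60.0007°
θ_1 = β − ψ = 120.0000°
θ_3 = φ − θ_1 − θ_2 = -89.9985° (wrapped to (-180°,180°])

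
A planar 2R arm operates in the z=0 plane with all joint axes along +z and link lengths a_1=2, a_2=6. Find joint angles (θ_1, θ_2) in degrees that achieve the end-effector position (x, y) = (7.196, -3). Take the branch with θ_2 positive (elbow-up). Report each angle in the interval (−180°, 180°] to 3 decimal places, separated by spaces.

cos θ_2 = (60.7824−2²−6²)/(2·2·6) = 0.8659; θ_2 = 30.0105° (elbow-up)
β = atan2(-3.0000,7.1960) = -22.6312°; ψ = atan2(3.0009,7.1956) = 22.6387°
θ_1 = β − ψ = -45.2699°

-45.270 30.010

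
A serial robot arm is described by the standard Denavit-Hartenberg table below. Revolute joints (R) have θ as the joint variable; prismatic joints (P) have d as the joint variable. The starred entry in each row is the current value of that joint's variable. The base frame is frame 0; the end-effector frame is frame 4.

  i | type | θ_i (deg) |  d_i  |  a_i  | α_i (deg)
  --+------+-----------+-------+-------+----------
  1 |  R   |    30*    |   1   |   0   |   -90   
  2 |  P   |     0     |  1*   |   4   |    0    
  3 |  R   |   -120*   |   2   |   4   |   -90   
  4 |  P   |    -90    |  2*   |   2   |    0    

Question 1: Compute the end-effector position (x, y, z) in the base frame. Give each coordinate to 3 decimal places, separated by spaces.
0.732 6.196 5.464

after link 1: o_1 = (0.0000, 0.0000, 1.0000)
after link 2: o_2 = (2.9641, 2.8660, 1.0000)
after link 3: o_3 = (0.2321, 3.5981, 4.4641)
after link 4: o_4 = (0.7321, 6.1962, 5.4641)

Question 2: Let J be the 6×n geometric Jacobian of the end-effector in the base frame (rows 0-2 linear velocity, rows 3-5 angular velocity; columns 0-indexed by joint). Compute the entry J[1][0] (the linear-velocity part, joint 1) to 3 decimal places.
axis z_0 = ẑ; lever o_n−o_0 = (0.7321,6.1962,5.4641)
cross product → J_v[:, 0] = (-6.1962,0.7321,0.0000)
J_ω[:, 0] = z_0
entry J[1][0] = 0.7321

0.732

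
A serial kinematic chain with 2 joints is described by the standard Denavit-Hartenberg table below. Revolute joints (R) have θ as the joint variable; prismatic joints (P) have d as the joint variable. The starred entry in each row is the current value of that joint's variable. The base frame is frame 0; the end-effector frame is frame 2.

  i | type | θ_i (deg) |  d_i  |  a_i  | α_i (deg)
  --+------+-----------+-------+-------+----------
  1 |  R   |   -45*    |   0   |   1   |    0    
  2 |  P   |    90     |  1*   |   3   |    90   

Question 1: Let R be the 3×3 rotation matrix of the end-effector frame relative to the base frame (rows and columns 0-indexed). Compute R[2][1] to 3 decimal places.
1.000

End-effector y-axis (col 1 of R) = (-0.0000,0.0000,1.0000)
R[2][1] = 1.0000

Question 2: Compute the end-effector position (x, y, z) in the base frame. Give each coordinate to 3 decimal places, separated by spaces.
2.828 1.414 1.000

after link 1: o_1 = (0.7071, -0.7071, 0.0000)
after link 2: o_2 = (2.8284, 1.4142, 1.0000)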